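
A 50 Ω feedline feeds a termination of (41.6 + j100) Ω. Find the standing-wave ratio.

VSWR ≈ 6.69

Γ = (Z_L − Z_0)/(Z_L + Z_0) = (-8.4 + j100)/(91.6 + j100)
|Γ| = 100/136 = 0.74
VSWR = (1 + |Γ|)/(1 − |Γ|) = 1.74/0.26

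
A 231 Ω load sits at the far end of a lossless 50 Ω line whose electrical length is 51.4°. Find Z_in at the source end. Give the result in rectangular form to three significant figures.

tan(βl) = tan(51.4°) = 1.25
Z_in = Z_0·(Z_L + jZ_0·tanβl)/(Z_0 + jZ_L·tanβl)
     = 50·(231 + j62.6)/(50 + j289)

Z_in ≈ 17.2 − j36.9 Ω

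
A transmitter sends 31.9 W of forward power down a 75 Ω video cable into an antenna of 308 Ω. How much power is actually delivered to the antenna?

P_delivered ≈ 20.1 W

Γ = (308 − 75)/(308 + 75) = 0.608
|Γ|² = 0.37
P_refl = |Γ|²·P_inc = 11.8 W, P_del = (1 − |Γ|²)·P_inc = 20.1 W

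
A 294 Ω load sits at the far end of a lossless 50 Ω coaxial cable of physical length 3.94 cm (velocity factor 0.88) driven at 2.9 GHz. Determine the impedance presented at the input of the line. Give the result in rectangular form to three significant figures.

Z_in ≈ 44.3 + j94.5 Ω

λ = v/f = 0.88·c / 2.9 GHz = 0.091 m
βl = 2π·l/λ = 2π × 0.433 = 156°
tan(βl) = tan(156°) = -0.449
Z_in = Z_0·(Z_L + jZ_0·tanβl)/(Z_0 + jZ_L·tanβl)
     = 50·(294 − j22.5)/(50 − j132)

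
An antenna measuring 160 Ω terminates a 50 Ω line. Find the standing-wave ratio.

Γ = (160 − 50)/(160 + 50) = 0.524
VSWR = (1 + 0.524)/(1 − 0.524)

VSWR ≈ 3.2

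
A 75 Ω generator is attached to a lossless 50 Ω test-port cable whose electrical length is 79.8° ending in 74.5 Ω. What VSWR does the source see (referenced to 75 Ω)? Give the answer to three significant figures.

VSWR ≈ 2.21

tan(βl) = 5.56
Z_in = Z_0·(Z_L + jZ_0·tanβl)/(Z_0 + jZ_L·tanβl) = 34.1 − j4.87 Ω
Γ_s = (Z_in − Z_s)/(Z_in + Z_s) = (-40.9 − j4.87)/(109 − j4.87), |Γ_s| = 0.377
VSWR = (1 + |Γ_s|)/(1 − |Γ_s|)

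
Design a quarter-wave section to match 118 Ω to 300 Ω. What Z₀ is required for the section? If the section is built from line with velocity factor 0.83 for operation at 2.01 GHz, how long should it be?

Z_qwt ≈ 188 Ω; length ≈ 3.1 cm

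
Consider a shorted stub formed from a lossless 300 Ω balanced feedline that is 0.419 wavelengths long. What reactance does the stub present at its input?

βl = 2π × 0.419 = 151°
tan(βl) = -0.558
For a shorted stub, Z_in = jZ_0·tan(βl)

X_in ≈ -167 Ω (capacitive)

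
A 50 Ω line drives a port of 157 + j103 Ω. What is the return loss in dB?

Γ = (107 + j103)/(207 + j103), |Γ| = 0.642
RL = −20·log₁₀|Γ| = −20·log₁₀(0.642)

RL ≈ 3.84 dB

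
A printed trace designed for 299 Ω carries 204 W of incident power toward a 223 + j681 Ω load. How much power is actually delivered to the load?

|Γ| = |(-76 + j681)/(522 + j681)| = 0.799
|Γ|² = 0.638
P_refl = |Γ|²·P_inc = 130 W, P_del = (1 − |Γ|²)·P_inc = 73.9 W

P_delivered ≈ 73.9 W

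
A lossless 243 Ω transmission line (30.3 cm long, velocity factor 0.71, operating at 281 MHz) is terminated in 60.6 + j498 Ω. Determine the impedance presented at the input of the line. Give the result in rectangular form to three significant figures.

λ = v/f = 0.71·c / 281 MHz = 0.758 m
βl = 2π·l/λ = 2π × 0.4 = 144°
tan(βl) = tan(144°) = -0.729
Z_in = Z_0·(Z_L + jZ_0·tanβl)/(Z_0 + jZ_L·tanβl)
     = 243·(60.6 + j321)/(606 − j44.2)

Z_in ≈ 14.8 + j130 Ω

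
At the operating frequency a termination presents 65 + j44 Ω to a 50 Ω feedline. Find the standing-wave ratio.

VSWR ≈ 2.21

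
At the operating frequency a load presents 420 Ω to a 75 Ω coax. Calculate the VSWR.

Γ = (420 − 75)/(420 + 75) = 0.697
VSWR = (1 + 0.697)/(1 − 0.697)

VSWR ≈ 5.6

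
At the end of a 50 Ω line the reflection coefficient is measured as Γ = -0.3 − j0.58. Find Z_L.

Z_L = Z_0·(1 + Γ)/(1 − Γ) = 50·(0.7 − j0.58)/(1.3 + j0.58)

Z_L ≈ 14.2 − j28.6 Ω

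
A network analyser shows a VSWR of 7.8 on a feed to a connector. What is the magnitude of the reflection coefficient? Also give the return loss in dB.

|Γ| ≈ 0.773; return loss ≈ 2.24 dB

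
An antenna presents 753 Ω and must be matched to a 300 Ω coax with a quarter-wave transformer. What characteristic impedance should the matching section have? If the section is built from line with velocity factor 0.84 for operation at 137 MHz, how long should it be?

Z_qwt ≈ 475 Ω; length ≈ 46 cm

Z_qwt = √(Z_0·R_L) = √(300 × 753) = √225900
λ = 0.84·c/f = 1.84 m, so l = λ/4 = 0.46 m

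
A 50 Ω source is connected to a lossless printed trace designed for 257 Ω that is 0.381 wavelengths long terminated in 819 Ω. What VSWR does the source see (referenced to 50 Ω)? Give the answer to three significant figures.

βl = 2π × 0.381 = 137°
tan(βl) = -0.927
Z_in = Z_0·(Z_L + jZ_0·tanβl)/(Z_0 + jZ_L·tanβl) = 157 + j224 Ω
Γ_s = (Z_in − Z_s)/(Z_in + Z_s) = (107 + j224)/(207 + j224), |Γ_s| = 0.814
VSWR = (1 + |Γ_s|)/(1 − |Γ_s|)

VSWR ≈ 9.77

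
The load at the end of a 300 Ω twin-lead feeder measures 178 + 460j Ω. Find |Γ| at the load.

|Γ| ≈ 0.717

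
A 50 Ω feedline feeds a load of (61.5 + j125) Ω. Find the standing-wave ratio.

VSWR ≈ 6.98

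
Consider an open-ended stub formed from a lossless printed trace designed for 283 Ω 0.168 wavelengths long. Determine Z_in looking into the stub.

Z_in ≈ −j160 Ω

βl = 2π × 0.168 = 60.5°
tan(βl) = 1.77
For an open-ended stub, Z_in = −jZ_0·cot(βl) = −jZ_0/tan(βl)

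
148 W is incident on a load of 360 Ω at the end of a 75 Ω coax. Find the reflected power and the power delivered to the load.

Γ = (360 − 75)/(360 + 75) = 0.655
|Γ|² = 0.429
P_refl = |Γ|²·P_inc = 63.5 W, P_del = (1 − |Γ|²)·P_inc = 84.5 W

P_reflected ≈ 63.5 W; P_delivered ≈ 84.5 W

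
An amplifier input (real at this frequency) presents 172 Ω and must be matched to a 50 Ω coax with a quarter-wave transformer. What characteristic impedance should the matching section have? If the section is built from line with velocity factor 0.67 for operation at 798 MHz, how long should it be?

Z_qwt = √(Z_0·R_L) = √(50 × 172) = √8600
λ = 0.67·c/f = 0.252 m, so l = λ/4 = 0.063 m

Z_qwt ≈ 92.7 Ω; length ≈ 6.3 cm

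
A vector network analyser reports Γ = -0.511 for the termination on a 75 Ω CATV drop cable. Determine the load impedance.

Z_L = Z_0·(1 + Γ)/(1 − Γ) = 75·(0.489)/(1.51)

Z_L ≈ 24.3 Ω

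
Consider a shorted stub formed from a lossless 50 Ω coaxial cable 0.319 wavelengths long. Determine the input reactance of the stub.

X_in ≈ -108 Ω (capacitive)

βl = 2π × 0.319 = 115°
tan(βl) = -2.16
For a shorted stub, Z_in = jZ_0·tan(βl)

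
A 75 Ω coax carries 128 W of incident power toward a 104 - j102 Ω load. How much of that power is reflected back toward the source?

P_reflected ≈ 33.9 W

|Γ| = |(29 − j102)/(179 − j102)| = 0.515
|Γ|² = 0.265
P_refl = |Γ|²·P_inc = 33.9 W, P_del = (1 − |Γ|²)·P_inc = 94.1 W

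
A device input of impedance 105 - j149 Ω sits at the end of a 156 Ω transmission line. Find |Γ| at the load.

Γ = (Z_L − Z_0)/(Z_L + Z_0) = (-51 − j149)/(261 − j149)
|Γ| = 157/301

|Γ| ≈ 0.524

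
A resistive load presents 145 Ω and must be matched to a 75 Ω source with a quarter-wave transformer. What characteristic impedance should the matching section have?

Z_qwt ≈ 104 Ω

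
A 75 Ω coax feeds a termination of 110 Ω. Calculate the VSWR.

Γ = (110 − 75)/(110 + 75) = 0.189
VSWR = (1 + 0.189)/(1 − 0.189)

VSWR ≈ 1.47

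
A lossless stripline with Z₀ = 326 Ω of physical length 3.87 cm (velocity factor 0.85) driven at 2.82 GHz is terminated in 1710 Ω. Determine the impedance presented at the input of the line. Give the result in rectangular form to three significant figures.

Z_in ≈ 282 + j560 Ω

λ = v/f = 0.85·c / 2.82 GHz = 0.0904 m
βl = 2π·l/λ = 2π × 0.428 = 154°
tan(βl) = tan(154°) = -0.486
Z_in = Z_0·(Z_L + jZ_0·tanβl)/(Z_0 + jZ_L·tanβl)
     = 326·(1710 − j158)/(326 − j831)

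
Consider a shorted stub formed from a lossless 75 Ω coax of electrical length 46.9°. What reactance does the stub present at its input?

X_in ≈ 80.1 Ω (inductive)

tan(βl) = 1.07
For a shorted stub, Z_in = jZ_0·tan(βl)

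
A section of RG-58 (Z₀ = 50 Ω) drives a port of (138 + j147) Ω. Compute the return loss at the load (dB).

RL ≈ 2.88 dB

Γ = (88 + j147)/(188 + j147), |Γ| = 0.718
RL = −20·log₁₀|Γ| = −20·log₁₀(0.718)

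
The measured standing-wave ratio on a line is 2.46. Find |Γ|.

|Γ| = (S − 1)/(S + 1) = (2.46 − 1)/(2.46 + 1) = 1.46/3.46

|Γ| ≈ 0.422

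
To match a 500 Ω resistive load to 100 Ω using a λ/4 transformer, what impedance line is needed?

Z_qwt ≈ 224 Ω

Z_qwt = √(Z_0·R_L) = √(100 × 500) = √50000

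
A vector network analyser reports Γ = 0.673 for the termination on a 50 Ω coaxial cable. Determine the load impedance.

Z_L ≈ 256 Ω

Z_L = Z_0·(1 + Γ)/(1 − Γ) = 50·(1.67)/(0.327)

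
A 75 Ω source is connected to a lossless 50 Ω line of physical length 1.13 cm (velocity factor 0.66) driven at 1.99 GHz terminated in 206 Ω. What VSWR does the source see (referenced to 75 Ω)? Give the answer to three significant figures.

λ = v/f = 0.66·c / 1.99 GHz = 0.0995 m
βl = 2π·l/λ = 2π × 0.114 = 40.9°
tan(βl) = 0.866
Z_in = Z_0·(Z_L + jZ_0·tanβl)/(Z_0 + jZ_L·tanβl) = 26.3 − j50.4 Ω
Γ_s = (Z_in − Z_s)/(Z_in + Z_s) = (-48.7 − j50.4)/(101 − j50.4), |Γ_s| = 0.62
VSWR = (1 + |Γ_s|)/(1 − |Γ_s|)

VSWR ≈ 4.26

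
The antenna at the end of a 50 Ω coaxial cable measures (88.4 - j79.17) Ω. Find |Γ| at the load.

|Γ| ≈ 0.552

Γ = (Z_L − Z_0)/(Z_L + Z_0) = (38.4 − j79.17)/(138.4 − j79.17)
|Γ| = 88/159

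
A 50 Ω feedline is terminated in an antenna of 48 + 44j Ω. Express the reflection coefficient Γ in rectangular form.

Γ ≈ 0.151 + j0.381

Γ = (Z_L − Z_0)/(Z_L + Z_0) = (-2 + j44)/(98 + j44)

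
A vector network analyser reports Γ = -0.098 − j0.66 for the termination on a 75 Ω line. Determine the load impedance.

Z_L ≈ 25.4 − j60.3 Ω

Z_L = Z_0·(1 + Γ)/(1 − Γ) = 75·(0.902 − j0.66)/(1.1 + j0.66)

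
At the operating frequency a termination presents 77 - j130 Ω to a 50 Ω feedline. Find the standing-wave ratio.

VSWR ≈ 6.42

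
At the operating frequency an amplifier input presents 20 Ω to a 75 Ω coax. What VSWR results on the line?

For a purely resistive load, VSWR = R_L/Z_0 or Z_0/R_L (whichever > 1) = 75/20

VSWR ≈ 3.75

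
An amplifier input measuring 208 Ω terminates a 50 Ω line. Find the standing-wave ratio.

Γ = (208 − 50)/(208 + 50) = 0.612
VSWR = (1 + 0.612)/(1 − 0.612)

VSWR ≈ 4.16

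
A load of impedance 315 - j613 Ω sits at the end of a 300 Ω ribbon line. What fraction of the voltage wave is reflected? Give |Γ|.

|Γ| ≈ 0.706

Γ = (Z_L − Z_0)/(Z_L + Z_0) = (15 − j613)/(615 − j613)
|Γ| = 613/868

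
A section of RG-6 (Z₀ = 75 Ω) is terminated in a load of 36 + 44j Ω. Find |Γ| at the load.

|Γ| ≈ 0.492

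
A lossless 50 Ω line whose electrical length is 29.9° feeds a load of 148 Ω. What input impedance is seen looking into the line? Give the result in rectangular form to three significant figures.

tan(βl) = tan(29.9°) = 0.575
Z_in = Z_0·(Z_L + jZ_0·tanβl)/(Z_0 + jZ_L·tanβl)
     = 50·(148 + j28.8)/(50 + j85.1)

Z_in ≈ 50.5 − j57.3 Ω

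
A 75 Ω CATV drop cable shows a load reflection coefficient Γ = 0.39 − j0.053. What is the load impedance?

Z_L = Z_0·(1 + Γ)/(1 − Γ) = 75·(1.39 − j0.053)/(0.61 + j0.053)

Z_L ≈ 169 − j21.2 Ω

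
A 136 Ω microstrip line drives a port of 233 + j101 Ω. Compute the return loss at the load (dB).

Γ = (97 + j101)/(369 + j101), |Γ| = 0.366
RL = −20·log₁₀|Γ| = −20·log₁₀(0.366)

RL ≈ 8.73 dB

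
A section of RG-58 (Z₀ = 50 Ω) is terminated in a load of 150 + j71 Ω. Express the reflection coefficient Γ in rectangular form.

Γ = (Z_L − Z_0)/(Z_L + Z_0) = (100 + j71)/(200 + j71)

Γ ≈ 0.556 + j0.158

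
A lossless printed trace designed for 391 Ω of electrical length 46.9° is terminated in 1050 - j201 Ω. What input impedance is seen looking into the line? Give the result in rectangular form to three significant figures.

tan(βl) = tan(46.9°) = 1.07
Z_in = Z_0·(Z_L + jZ_0·tanβl)/(Z_0 + jZ_L·tanβl)
     = 391·(1050 + j217)/(606 + j1120)

Z_in ≈ 211 − j252 Ω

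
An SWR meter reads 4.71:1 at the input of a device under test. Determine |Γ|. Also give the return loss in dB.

|Γ| ≈ 0.65; return loss ≈ 3.75 dB

|Γ| = (S − 1)/(S + 1) = (4.71 − 1)/(4.71 + 1) = 3.71/5.71
RL = −20·log₁₀|Γ| = −20·log₁₀(0.65)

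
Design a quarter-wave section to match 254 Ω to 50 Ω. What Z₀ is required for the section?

Z_qwt = √(Z_0·R_L) = √(50 × 254) = √12700

Z_qwt ≈ 113 Ω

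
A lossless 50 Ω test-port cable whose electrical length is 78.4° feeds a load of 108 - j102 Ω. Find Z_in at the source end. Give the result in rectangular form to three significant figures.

tan(βl) = tan(78.4°) = 4.87
Z_in = Z_0·(Z_L + jZ_0·tanβl)/(Z_0 + jZ_L·tanβl)
     = 50·(108 + j142)/(547 + j526)

Z_in ≈ 11.6 + j1.79 Ω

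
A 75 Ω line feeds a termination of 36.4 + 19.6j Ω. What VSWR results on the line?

VSWR ≈ 2.24

Γ = (Z_L − Z_0)/(Z_L + Z_0) = (-38.6 + j19.6)/(111.4 + j19.6)
|Γ| = 43.3/113 = 0.383
VSWR = (1 + |Γ|)/(1 − |Γ|) = 1.38/0.617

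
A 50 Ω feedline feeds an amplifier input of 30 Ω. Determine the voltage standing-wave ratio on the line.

Γ = (30 − 50)/(30 + 50) = -0.25
VSWR = (1 + 0.25)/(1 − 0.25)

VSWR ≈ 1.67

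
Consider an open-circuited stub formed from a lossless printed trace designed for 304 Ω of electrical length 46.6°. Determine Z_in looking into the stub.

tan(βl) = 1.06
For an open-circuited stub, Z_in = −jZ_0·cot(βl) = −jZ_0/tan(βl)

Z_in ≈ −j287 Ω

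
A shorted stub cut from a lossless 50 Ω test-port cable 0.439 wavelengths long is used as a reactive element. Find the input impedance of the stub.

Z_in ≈ −j20.2 Ω

βl = 2π × 0.439 = 158°
tan(βl) = -0.403
For a shorted stub, Z_in = jZ_0·tan(βl)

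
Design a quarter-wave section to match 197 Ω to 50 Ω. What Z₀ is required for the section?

Z_qwt ≈ 99.2 Ω

Z_qwt = √(Z_0·R_L) = √(50 × 197) = √9850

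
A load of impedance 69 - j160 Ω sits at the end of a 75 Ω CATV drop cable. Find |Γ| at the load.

Γ = (Z_L − Z_0)/(Z_L + Z_0) = (-6 − j160)/(144 − j160)
|Γ| = 160/215

|Γ| ≈ 0.744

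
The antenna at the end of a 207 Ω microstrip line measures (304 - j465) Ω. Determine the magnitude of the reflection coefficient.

|Γ| ≈ 0.688

Γ = (Z_L − Z_0)/(Z_L + Z_0) = (97 − j465)/(511 − j465)
|Γ| = 475/691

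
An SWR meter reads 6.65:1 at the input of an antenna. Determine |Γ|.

|Γ| ≈ 0.739

|Γ| = (S − 1)/(S + 1) = (6.65 − 1)/(6.65 + 1) = 5.65/7.65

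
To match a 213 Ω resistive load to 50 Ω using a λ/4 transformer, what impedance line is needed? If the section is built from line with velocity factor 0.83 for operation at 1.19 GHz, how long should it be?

Z_qwt = √(Z_0·R_L) = √(50 × 213) = √10650
λ = 0.83·c/f = 0.209 m, so l = λ/4 = 0.0523 m

Z_qwt ≈ 103 Ω; length ≈ 5.23 cm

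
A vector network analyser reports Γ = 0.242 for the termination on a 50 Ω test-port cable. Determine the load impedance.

Z_L ≈ 81.9 Ω

Z_L = Z_0·(1 + Γ)/(1 − Γ) = 50·(1.24)/(0.758)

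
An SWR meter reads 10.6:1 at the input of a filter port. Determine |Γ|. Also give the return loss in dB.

|Γ| = (S − 1)/(S + 1) = (10.6 − 1)/(10.6 + 1) = 9.6/11.6
RL = −20·log₁₀|Γ| = −20·log₁₀(0.828)

|Γ| ≈ 0.828; return loss ≈ 1.64 dB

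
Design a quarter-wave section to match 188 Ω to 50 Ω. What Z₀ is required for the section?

Z_qwt ≈ 97 Ω

Z_qwt = √(Z_0·R_L) = √(50 × 188) = √9400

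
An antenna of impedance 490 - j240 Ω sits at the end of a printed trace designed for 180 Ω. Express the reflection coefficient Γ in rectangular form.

Γ ≈ 0.524 − j0.171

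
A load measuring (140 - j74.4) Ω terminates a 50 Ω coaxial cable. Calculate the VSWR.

VSWR ≈ 3.68

Γ = (Z_L − Z_0)/(Z_L + Z_0) = (90 − j74.4)/(190 − j74.4)
|Γ| = 117/204 = 0.572
VSWR = (1 + |Γ|)/(1 − |Γ|) = 1.57/0.428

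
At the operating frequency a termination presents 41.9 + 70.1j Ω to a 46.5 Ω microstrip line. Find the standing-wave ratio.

VSWR ≈ 4.3

Γ = (Z_L − Z_0)/(Z_L + Z_0) = (-4.6 + j70.1)/(88.4 + j70.1)
|Γ| = 70.3/113 = 0.623
VSWR = (1 + |Γ|)/(1 − |Γ|) = 1.62/0.377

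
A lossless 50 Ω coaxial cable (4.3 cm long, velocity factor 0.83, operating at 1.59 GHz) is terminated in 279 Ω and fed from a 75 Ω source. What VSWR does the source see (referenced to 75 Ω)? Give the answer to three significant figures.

VSWR ≈ 8.26

λ = v/f = 0.83·c / 1.59 GHz = 0.157 m
βl = 2π·l/λ = 2π × 0.275 = 98.8°
tan(βl) = -6.42
Z_in = Z_0·(Z_L + jZ_0·tanβl)/(Z_0 + jZ_L·tanβl) = 9.17 + j7.53 Ω
Γ_s = (Z_in − Z_s)/(Z_in + Z_s) = (-65.8 + j7.53)/(84.2 + j7.53), |Γ_s| = 0.784
VSWR = (1 + |Γ_s|)/(1 − |Γ_s|)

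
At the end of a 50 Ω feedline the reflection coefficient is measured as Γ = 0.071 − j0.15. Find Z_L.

Z_L ≈ 54.9 − j16.9 Ω

Z_L = Z_0·(1 + Γ)/(1 − Γ) = 50·(1.07 − j0.15)/(0.929 + j0.15)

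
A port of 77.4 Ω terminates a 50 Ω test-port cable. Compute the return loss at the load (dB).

Γ = (77.4 − 50)/(77.4 + 50) = 0.215
RL = −20·log₁₀|Γ| = −20·log₁₀(0.215)

RL ≈ 13.3 dB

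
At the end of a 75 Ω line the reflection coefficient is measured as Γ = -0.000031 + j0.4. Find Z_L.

Z_L = Z_0·(1 + Γ)/(1 − Γ) = 75·(1 + j0.4)/(1 − j0.4)

Z_L ≈ 54.3 + j51.7 Ω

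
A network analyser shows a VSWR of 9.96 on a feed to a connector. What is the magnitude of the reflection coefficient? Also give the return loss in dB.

|Γ| = (S − 1)/(S + 1) = (9.96 − 1)/(9.96 + 1) = 8.96/11
RL = −20·log₁₀|Γ| = −20·log₁₀(0.818)

|Γ| ≈ 0.818; return loss ≈ 1.75 dB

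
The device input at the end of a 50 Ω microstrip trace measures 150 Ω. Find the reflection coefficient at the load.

Γ = 0.5

Γ = (Z_L − Z_0)/(Z_L + Z_0) = (150 − 50)/(150 + 50) = 100/200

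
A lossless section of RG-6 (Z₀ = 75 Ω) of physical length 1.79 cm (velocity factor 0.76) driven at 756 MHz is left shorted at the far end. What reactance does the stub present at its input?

λ = v/f = 0.76·c / 756 MHz = 0.302 m
βl = 2π·l/λ = 2π × 0.0594 = 21.4°
tan(βl) = 0.391
For a shorted stub, Z_in = jZ_0·tan(βl)

X_in ≈ 29.3 Ω (inductive)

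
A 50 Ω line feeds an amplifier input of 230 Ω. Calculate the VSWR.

For a purely resistive load, VSWR = R_L/Z_0 or Z_0/R_L (whichever > 1) = 230/50

VSWR ≈ 4.6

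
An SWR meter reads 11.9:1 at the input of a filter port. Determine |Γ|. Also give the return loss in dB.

|Γ| = (S − 1)/(S + 1) = (11.9 − 1)/(11.9 + 1) = 10.9/12.9
RL = −20·log₁₀|Γ| = −20·log₁₀(0.845)

|Γ| ≈ 0.845; return loss ≈ 1.46 dB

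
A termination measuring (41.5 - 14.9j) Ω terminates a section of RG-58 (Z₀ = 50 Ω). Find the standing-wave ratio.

Γ = (Z_L − Z_0)/(Z_L + Z_0) = (-8.5 − j14.9)/(91.5 − j14.9)
|Γ| = 17.2/92.7 = 0.185
VSWR = (1 + |Γ|)/(1 − |Γ|) = 1.19/0.815

VSWR ≈ 1.45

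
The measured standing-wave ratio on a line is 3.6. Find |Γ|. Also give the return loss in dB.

|Γ| = (S − 1)/(S + 1) = (3.6 − 1)/(3.6 + 1) = 2.6/4.6
RL = −20·log₁₀|Γ| = −20·log₁₀(0.565)

|Γ| ≈ 0.565; return loss ≈ 4.96 dB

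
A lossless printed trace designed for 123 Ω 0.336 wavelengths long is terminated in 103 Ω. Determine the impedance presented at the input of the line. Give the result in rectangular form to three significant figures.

Z_in ≈ 132 − j20.8 Ω

βl = 2π × 0.336 = 121°
tan(βl) = tan(121°) = -1.67
Z_in = Z_0·(Z_L + jZ_0·tanβl)/(Z_0 + jZ_L·tanβl)
     = 123·(103 − j205)/(123 − j172)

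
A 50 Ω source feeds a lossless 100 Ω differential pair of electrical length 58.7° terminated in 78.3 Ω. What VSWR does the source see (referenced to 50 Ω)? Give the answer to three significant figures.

tan(βl) = 1.64
Z_in = Z_0·(Z_L + jZ_0·tanβl)/(Z_0 + jZ_L·tanβl) = 109 + j23.9 Ω
Γ_s = (Z_in − Z_s)/(Z_in + Z_s) = (59.1 + j23.9)/(159 + j23.9), |Γ_s| = 0.396
VSWR = (1 + |Γ_s|)/(1 − |Γ_s|)

VSWR ≈ 2.31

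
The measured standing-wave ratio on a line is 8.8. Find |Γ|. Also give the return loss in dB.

|Γ| = (S − 1)/(S + 1) = (8.8 − 1)/(8.8 + 1) = 7.8/9.8
RL = −20·log₁₀|Γ| = −20·log₁₀(0.796)

|Γ| ≈ 0.796; return loss ≈ 1.98 dB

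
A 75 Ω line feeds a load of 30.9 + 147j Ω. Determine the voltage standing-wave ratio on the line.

VSWR ≈ 12.1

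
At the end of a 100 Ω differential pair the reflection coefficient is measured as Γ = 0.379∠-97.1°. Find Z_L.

Z_L ≈ 69.2 − j60.8 Ω

Z_L = Z_0·(1 + Γ)/(1 − Γ) = 100·(0.953 − j0.376)/(1.05 + j0.376)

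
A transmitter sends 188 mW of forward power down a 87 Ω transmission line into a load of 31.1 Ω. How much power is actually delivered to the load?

P_delivered ≈ 146 mW

Γ = (31.1 − 87)/(31.1 + 87) = -0.473
|Γ|² = 0.224
P_refl = |Γ|²·P_inc = 42.1 mW, P_del = (1 − |Γ|²)·P_inc = 146 mW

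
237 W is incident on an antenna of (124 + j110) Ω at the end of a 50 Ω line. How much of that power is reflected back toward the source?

|Γ| = |(74 + j110)/(174 + j110)| = 0.644
|Γ|² = 0.415
P_refl = |Γ|²·P_inc = 98.3 W, P_del = (1 − |Γ|²)·P_inc = 139 W

P_reflected ≈ 98.3 W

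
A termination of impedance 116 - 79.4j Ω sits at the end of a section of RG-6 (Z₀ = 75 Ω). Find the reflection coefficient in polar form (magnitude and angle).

Γ ≈ 0.432 ∠ -40.1°

Γ = (Z_L − Z_0)/(Z_L + Z_0) = (41 − j79.4)/(191 − j79.4)
|Γ| = 89.4/207 = 0.432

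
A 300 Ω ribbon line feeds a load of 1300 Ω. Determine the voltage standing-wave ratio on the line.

For a purely resistive load, VSWR = R_L/Z_0 or Z_0/R_L (whichever > 1) = 1300/300

VSWR ≈ 4.33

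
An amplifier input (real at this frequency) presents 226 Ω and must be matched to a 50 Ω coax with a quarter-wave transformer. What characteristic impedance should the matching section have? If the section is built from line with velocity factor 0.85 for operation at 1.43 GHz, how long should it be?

Z_qwt ≈ 106 Ω; length ≈ 4.46 cm

Z_qwt = √(Z_0·R_L) = √(50 × 226) = √11300
λ = 0.85·c/f = 0.178 m, so l = λ/4 = 0.0446 m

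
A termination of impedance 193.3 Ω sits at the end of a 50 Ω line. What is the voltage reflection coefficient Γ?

Γ = 0.589

Γ = (Z_L − Z_0)/(Z_L + Z_0) = (193.3 − 50)/(193.3 + 50) = 143.3/243.3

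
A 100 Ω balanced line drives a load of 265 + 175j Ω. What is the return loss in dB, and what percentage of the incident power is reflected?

RL ≈ 4.52 dB; 35.3% of incident power reflected

Γ = (165 + j175)/(365 + j175), |Γ| = 0.594
RL = −20·log₁₀(0.594) = 4.52 dB
P_refl/P_inc = |Γ|² = 0.353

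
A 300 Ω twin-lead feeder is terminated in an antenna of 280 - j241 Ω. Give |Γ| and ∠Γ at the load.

Γ ≈ 0.385 ∠ -72.2°

Γ = (Z_L − Z_0)/(Z_L + Z_0) = (-20 − j241)/(580 − j241)
|Γ| = 242/628 = 0.385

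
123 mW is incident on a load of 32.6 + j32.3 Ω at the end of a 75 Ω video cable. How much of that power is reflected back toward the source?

|Γ| = |(-42.4 + j32.3)/(107.6 + j32.3)| = 0.474
|Γ|² = 0.225
P_refl = |Γ|²·P_inc = 27.7 mW, P_del = (1 − |Γ|²)·P_inc = 95.3 mW

P_reflected ≈ 27.7 mW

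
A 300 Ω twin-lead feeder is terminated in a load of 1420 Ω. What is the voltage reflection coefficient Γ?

Γ = 0.651

Γ = (Z_L − Z_0)/(Z_L + Z_0) = (1420 − 300)/(1420 + 300) = 1120/1720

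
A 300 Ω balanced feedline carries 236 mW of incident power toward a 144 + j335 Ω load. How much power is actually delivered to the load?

|Γ| = |(-156 + j335)/(444 + j335)| = 0.664
|Γ|² = 0.441
P_refl = |Γ|²·P_inc = 104 mW, P_del = (1 − |Γ|²)·P_inc = 132 mW

P_delivered ≈ 132 mW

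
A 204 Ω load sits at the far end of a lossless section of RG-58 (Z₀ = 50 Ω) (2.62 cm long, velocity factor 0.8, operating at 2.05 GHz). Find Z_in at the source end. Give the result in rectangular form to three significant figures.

λ = v/f = 0.8·c / 2.05 GHz = 0.117 m
βl = 2π·l/λ = 2π × 0.224 = 80.6°
tan(βl) = tan(80.6°) = 6.02
Z_in = Z_0·(Z_L + jZ_0·tanβl)/(Z_0 + jZ_L·tanβl)
     = 50·(204 + j301)/(50 + j1230)

Z_in ≈ 12.6 − j7.8 Ω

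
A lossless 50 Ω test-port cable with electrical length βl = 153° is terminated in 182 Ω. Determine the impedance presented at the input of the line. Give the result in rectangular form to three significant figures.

tan(βl) = tan(153°) = -0.51
Z_in = Z_0·(Z_L + jZ_0·tanβl)/(Z_0 + jZ_L·tanβl)
     = 50·(182 − j25.5)/(50 − j92.7)

Z_in ≈ 51.6 + j70.3 Ω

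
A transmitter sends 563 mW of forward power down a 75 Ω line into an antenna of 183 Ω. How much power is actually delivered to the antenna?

P_delivered ≈ 464 mW

Γ = (183 − 75)/(183 + 75) = 0.419
|Γ|² = 0.175
P_refl = |Γ|²·P_inc = 98.7 mW, P_del = (1 − |Γ|²)·P_inc = 464 mW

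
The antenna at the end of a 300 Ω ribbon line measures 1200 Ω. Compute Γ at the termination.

Γ = (Z_L − Z_0)/(Z_L + Z_0) = (1200 − 300)/(1200 + 300) = 900/1500

Γ = 0.6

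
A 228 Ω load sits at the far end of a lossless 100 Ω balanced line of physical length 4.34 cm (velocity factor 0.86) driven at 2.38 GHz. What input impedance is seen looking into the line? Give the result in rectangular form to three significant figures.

Z_in ≈ 93.4 + j81.6 Ω

λ = v/f = 0.86·c / 2.38 GHz = 0.108 m
βl = 2π·l/λ = 2π × 0.4 = 144°
tan(βl) = tan(144°) = -0.723
Z_in = Z_0·(Z_L + jZ_0·tanβl)/(Z_0 + jZ_L·tanβl)
     = 100·(228 − j72.3)/(100 − j165)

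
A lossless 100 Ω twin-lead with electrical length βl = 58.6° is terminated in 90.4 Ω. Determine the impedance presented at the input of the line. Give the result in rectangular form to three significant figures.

tan(βl) = tan(58.6°) = 1.64
Z_in = Z_0·(Z_L + jZ_0·tanβl)/(Z_0 + jZ_L·tanβl)
     = 100·(90.4 + j164)/(100 + j148)

Z_in ≈ 104 + j9.38 Ω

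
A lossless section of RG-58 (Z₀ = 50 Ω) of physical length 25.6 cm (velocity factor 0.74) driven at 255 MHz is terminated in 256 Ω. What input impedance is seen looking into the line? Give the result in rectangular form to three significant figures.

λ = v/f = 0.74·c / 255 MHz = 0.871 m
βl = 2π·l/λ = 2π × 0.294 = 106°
tan(βl) = tan(106°) = -3.52
Z_in = Z_0·(Z_L + jZ_0·tanβl)/(Z_0 + jZ_L·tanβl)
     = 50·(256 − j176)/(50 − j901)

Z_in ≈ 10.5 + j13.6 Ω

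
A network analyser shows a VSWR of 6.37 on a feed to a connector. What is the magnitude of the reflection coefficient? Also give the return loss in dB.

|Γ| = (S − 1)/(S + 1) = (6.37 − 1)/(6.37 + 1) = 5.37/7.37
RL = −20·log₁₀|Γ| = −20·log₁₀(0.729)

|Γ| ≈ 0.729; return loss ≈ 2.75 dB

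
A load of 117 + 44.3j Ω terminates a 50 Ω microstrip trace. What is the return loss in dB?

RL ≈ 6.65 dB

Γ = (67 + j44.3)/(167 + j44.3), |Γ| = 0.465
RL = −20·log₁₀|Γ| = −20·log₁₀(0.465)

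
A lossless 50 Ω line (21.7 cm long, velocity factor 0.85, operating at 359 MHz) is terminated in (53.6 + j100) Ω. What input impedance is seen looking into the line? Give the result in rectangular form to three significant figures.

λ = v/f = 0.85·c / 359 MHz = 0.71 m
βl = 2π·l/λ = 2π × 0.306 = 110°
tan(βl) = tan(110°) = -2.75
Z_in = Z_0·(Z_L + jZ_0·tanβl)/(Z_0 + jZ_L·tanβl)
     = 50·(53.6 − j37.5)/(325 − j147)

Z_in ≈ 9.01 − j1.69 Ω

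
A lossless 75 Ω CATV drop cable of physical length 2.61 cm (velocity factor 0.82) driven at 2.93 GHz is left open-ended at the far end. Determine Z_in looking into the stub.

Z_in ≈ +j30.2 Ω

λ = v/f = 0.82·c / 2.93 GHz = 0.084 m
βl = 2π·l/λ = 2π × 0.311 = 112°
tan(βl) = -2.49
For an open-ended stub, Z_in = −jZ_0·cot(βl) = −jZ_0/tan(βl)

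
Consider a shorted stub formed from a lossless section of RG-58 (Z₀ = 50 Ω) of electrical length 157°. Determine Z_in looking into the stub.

Z_in ≈ −j21.2 Ω

tan(βl) = -0.424
For a shorted stub, Z_in = jZ_0·tan(βl)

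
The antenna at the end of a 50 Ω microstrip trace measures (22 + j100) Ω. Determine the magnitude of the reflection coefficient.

|Γ| ≈ 0.843

Γ = (Z_L − Z_0)/(Z_L + Z_0) = (-28 + j100)/(72 + j100)
|Γ| = 104/123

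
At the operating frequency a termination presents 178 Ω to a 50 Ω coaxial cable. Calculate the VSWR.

For a purely resistive load, VSWR = R_L/Z_0 or Z_0/R_L (whichever > 1) = 178/50

VSWR ≈ 3.56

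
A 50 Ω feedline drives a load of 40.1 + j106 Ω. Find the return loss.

RL ≈ 2.32 dB

Γ = (-9.9 + j106)/(90.1 + j106), |Γ| = 0.765
RL = −20·log₁₀|Γ| = −20·log₁₀(0.765)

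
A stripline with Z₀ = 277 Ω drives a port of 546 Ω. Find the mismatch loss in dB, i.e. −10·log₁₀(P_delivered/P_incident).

mismatch loss ≈ 0.491 dB

Γ = (546 − 277)/(546 + 277) = 0.327
|Γ|² = 0.107, so P_del/P_inc = 1 − |Γ|² = 0.893
ML = −10·log₁₀(1 − |Γ|²)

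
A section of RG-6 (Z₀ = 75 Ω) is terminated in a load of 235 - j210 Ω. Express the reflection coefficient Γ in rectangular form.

Γ ≈ 0.668 − j0.225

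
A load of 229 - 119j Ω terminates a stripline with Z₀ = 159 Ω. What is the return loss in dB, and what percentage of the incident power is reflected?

Γ = (70 − j119)/(388 − j119), |Γ| = 0.34
RL = −20·log₁₀(0.34) = 9.37 dB
P_refl/P_inc = |Γ|² = 0.116

RL ≈ 9.37 dB; 11.6% of incident power reflected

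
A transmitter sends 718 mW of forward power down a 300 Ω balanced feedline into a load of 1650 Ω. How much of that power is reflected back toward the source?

Γ = (1650 − 300)/(1650 + 300) = 0.692
|Γ|² = 0.479
P_refl = |Γ|²·P_inc = 344 mW, P_del = (1 − |Γ|²)·P_inc = 374 mW

P_reflected ≈ 344 mW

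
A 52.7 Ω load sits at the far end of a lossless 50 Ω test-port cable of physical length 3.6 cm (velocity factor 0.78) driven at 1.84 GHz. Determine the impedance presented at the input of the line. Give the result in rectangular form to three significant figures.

Z_in ≈ 47.6 + j1.01 Ω

λ = v/f = 0.78·c / 1.84 GHz = 0.127 m
βl = 2π·l/λ = 2π × 0.283 = 102°
tan(βl) = tan(102°) = -4.74
Z_in = Z_0·(Z_L + jZ_0·tanβl)/(Z_0 + jZ_L·tanβl)
     = 50·(52.7 − j237)/(50 − j250)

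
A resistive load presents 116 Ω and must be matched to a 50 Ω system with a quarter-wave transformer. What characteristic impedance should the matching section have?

Z_qwt ≈ 76.2 Ω

Z_qwt = √(Z_0·R_L) = √(50 × 116) = √5800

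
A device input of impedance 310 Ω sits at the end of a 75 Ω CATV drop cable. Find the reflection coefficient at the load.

Γ = 0.61

Γ = (Z_L − Z_0)/(Z_L + Z_0) = (310 − 75)/(310 + 75) = 235/385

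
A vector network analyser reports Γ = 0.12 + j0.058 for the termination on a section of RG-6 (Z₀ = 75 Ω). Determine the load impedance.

Z_L = Z_0·(1 + Γ)/(1 − Γ) = 75·(1.12 + j0.058)/(0.88 − j0.058)

Z_L ≈ 94.7 + j11.2 Ω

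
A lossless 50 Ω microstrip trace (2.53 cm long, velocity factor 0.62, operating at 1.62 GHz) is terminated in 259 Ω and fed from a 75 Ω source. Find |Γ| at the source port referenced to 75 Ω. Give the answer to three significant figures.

|Γ| ≈ 0.768

λ = v/f = 0.62·c / 1.62 GHz = 0.115 m
βl = 2π·l/λ = 2π × 0.22 = 79.3°
tan(βl) = 5.31
Z_in = Z_0·(Z_L + jZ_0·tanβl)/(Z_0 + jZ_L·tanβl) = 9.98 − j9.06 Ω
Γ_s = (Z_in − Z_s)/(Z_in + Z_s) = (-65 − j9.06)/(85 − j9.06), |Γ_s| = 0.768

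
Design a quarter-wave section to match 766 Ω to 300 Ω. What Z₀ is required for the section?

Z_qwt = √(Z_0·R_L) = √(300 × 766) = √229800

Z_qwt ≈ 479 Ω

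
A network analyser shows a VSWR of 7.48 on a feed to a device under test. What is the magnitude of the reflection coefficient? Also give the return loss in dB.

|Γ| ≈ 0.764; return loss ≈ 2.34 dB

|Γ| = (S − 1)/(S + 1) = (7.48 − 1)/(7.48 + 1) = 6.48/8.48
RL = −20·log₁₀|Γ| = −20·log₁₀(0.764)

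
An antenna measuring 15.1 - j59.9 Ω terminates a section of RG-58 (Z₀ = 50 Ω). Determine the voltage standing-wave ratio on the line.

VSWR ≈ 8.24

Γ = (Z_L − Z_0)/(Z_L + Z_0) = (-34.9 − j59.9)/(65.1 − j59.9)
|Γ| = 69.3/88.5 = 0.784
VSWR = (1 + |Γ|)/(1 − |Γ|) = 1.78/0.216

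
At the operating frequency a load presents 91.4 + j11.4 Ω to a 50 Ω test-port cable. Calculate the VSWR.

VSWR ≈ 1.87

Γ = (Z_L − Z_0)/(Z_L + Z_0) = (41.4 + j11.4)/(141.4 + j11.4)
|Γ| = 42.9/142 = 0.303
VSWR = (1 + |Γ|)/(1 − |Γ|) = 1.3/0.697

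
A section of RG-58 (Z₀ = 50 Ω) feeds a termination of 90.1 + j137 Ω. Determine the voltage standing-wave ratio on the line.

VSWR ≈ 6.37

Γ = (Z_L − Z_0)/(Z_L + Z_0) = (40.1 + j137)/(140.1 + j137)
|Γ| = 143/196 = 0.728
VSWR = (1 + |Γ|)/(1 − |Γ|) = 1.73/0.272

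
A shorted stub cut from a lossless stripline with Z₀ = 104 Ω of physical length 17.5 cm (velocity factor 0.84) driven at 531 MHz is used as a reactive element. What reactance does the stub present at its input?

λ = v/f = 0.84·c / 531 MHz = 0.475 m
βl = 2π·l/λ = 2π × 0.369 = 133°
tan(βl) = -1.08
For a shorted stub, Z_in = jZ_0·tan(βl)

X_in ≈ -113 Ω (capacitive)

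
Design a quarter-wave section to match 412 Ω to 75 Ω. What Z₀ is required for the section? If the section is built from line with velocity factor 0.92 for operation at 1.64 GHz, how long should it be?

Z_qwt ≈ 176 Ω; length ≈ 4.21 cm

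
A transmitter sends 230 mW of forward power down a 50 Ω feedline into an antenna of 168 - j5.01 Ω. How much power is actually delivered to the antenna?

|Γ| = |(118 − j5.01)/(218 − j5.01)| = 0.542
|Γ|² = 0.293
P_refl = |Γ|²·P_inc = 67.5 mW, P_del = (1 − |Γ|²)·P_inc = 163 mW

P_delivered ≈ 163 mW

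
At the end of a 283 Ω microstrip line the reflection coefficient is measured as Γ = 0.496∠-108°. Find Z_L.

Z_L = Z_0·(1 + Γ)/(1 − Γ) = 283·(0.847 − j0.472)/(1.15 + j0.472)

Z_L ≈ 137 − j172 Ω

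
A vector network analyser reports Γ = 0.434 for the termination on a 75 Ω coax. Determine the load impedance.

Z_L ≈ 190 Ω

Z_L = Z_0·(1 + Γ)/(1 − Γ) = 75·(1.43)/(0.566)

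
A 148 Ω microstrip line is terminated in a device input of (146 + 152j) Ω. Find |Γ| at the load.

|Γ| ≈ 0.459

Γ = (Z_L − Z_0)/(Z_L + Z_0) = (-2 + j152)/(294 + j152)
|Γ| = 152/331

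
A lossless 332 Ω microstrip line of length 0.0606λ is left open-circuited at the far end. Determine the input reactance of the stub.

βl = 2π × 0.0606 = 21.8°
tan(βl) = 0.4
For an open-circuited stub, Z_in = −jZ_0·cot(βl) = −jZ_0/tan(βl)

X_in ≈ -829 Ω (capacitive)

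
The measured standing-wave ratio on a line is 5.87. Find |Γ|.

|Γ| ≈ 0.709

|Γ| = (S − 1)/(S + 1) = (5.87 − 1)/(5.87 + 1) = 4.87/6.87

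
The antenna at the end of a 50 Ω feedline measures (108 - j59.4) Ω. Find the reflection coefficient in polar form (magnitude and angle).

Γ = (Z_L − Z_0)/(Z_L + Z_0) = (58 − j59.4)/(158 − j59.4)
|Γ| = 83/169 = 0.492

Γ ≈ 0.492 ∠ -25.1°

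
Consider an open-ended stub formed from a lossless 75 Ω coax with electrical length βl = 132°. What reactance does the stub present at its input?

tan(βl) = -1.11
For an open-ended stub, Z_in = −jZ_0·cot(βl) = −jZ_0/tan(βl)

X_in ≈ 67.5 Ω (inductive)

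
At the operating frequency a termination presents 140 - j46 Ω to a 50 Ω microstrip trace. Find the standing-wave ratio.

VSWR ≈ 3.14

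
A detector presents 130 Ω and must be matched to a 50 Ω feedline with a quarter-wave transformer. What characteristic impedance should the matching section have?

Z_qwt = √(Z_0·R_L) = √(50 × 130) = √6500

Z_qwt ≈ 80.6 Ω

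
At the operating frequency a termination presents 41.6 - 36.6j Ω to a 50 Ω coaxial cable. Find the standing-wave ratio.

VSWR ≈ 2.23

Γ = (Z_L − Z_0)/(Z_L + Z_0) = (-8.4 − j36.6)/(91.6 − j36.6)
|Γ| = 37.6/98.6 = 0.381
VSWR = (1 + |Γ|)/(1 − |Γ|) = 1.38/0.619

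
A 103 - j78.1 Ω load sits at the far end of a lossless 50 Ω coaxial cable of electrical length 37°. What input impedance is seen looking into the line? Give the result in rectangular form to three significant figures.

Z_in ≈ 22.6 − j34.7 Ω

tan(βl) = tan(37°) = 0.754
Z_in = Z_0·(Z_L + jZ_0·tanβl)/(Z_0 + jZ_L·tanβl)
     = 50·(103 − j40.4)/(109 + j77.6)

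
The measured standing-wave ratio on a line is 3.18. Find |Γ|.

|Γ| ≈ 0.522

|Γ| = (S − 1)/(S + 1) = (3.18 − 1)/(3.18 + 1) = 2.18/4.18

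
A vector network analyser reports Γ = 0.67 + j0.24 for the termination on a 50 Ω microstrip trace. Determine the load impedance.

Z_L ≈ 148 + j144 Ω

Z_L = Z_0·(1 + Γ)/(1 − Γ) = 50·(1.67 + j0.24)/(0.33 − j0.24)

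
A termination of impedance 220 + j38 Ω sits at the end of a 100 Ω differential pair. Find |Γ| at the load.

Γ = (Z_L − Z_0)/(Z_L + Z_0) = (120 + j38)/(320 + j38)
|Γ| = 126/322

|Γ| ≈ 0.391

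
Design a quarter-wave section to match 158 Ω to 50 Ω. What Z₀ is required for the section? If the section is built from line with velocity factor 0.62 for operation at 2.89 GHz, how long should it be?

Z_qwt = √(Z_0·R_L) = √(50 × 158) = √7900
λ = 0.62·c/f = 0.0644 m, so l = λ/4 = 0.0161 m

Z_qwt ≈ 88.9 Ω; length ≈ 1.61 cm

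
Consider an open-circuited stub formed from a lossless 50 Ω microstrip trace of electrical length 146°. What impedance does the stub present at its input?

Z_in ≈ +j74.1 Ω

tan(βl) = -0.675
For an open-circuited stub, Z_in = −jZ_0·cot(βl) = −jZ_0/tan(βl)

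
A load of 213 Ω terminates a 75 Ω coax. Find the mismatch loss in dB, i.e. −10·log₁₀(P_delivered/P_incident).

Γ = (213 − 75)/(213 + 75) = 0.479
|Γ|² = 0.23, so P_del/P_inc = 1 − |Γ|² = 0.77
ML = −10·log₁₀(1 − |Γ|²)

mismatch loss ≈ 1.13 dB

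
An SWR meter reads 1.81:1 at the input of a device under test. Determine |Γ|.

|Γ| = (S − 1)/(S + 1) = (1.81 − 1)/(1.81 + 1) = 0.81/2.81

|Γ| ≈ 0.288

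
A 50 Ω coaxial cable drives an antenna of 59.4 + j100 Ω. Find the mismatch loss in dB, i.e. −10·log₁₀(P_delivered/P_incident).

Γ = (9.4 + j100)/(109.4 + j100), |Γ| = 0.678
|Γ|² = 0.459, so P_del/P_inc = 1 − |Γ|² = 0.541
ML = −10·log₁₀(1 − |Γ|²)

mismatch loss ≈ 2.67 dB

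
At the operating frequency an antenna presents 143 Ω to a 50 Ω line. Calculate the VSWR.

VSWR ≈ 2.86

Γ = (143 − 50)/(143 + 50) = 0.482
VSWR = (1 + 0.482)/(1 − 0.482)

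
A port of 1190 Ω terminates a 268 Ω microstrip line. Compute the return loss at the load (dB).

Γ = (1190 − 268)/(1190 + 268) = 0.632
RL = −20·log₁₀|Γ| = −20·log₁₀(0.632)

RL ≈ 3.98 dB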